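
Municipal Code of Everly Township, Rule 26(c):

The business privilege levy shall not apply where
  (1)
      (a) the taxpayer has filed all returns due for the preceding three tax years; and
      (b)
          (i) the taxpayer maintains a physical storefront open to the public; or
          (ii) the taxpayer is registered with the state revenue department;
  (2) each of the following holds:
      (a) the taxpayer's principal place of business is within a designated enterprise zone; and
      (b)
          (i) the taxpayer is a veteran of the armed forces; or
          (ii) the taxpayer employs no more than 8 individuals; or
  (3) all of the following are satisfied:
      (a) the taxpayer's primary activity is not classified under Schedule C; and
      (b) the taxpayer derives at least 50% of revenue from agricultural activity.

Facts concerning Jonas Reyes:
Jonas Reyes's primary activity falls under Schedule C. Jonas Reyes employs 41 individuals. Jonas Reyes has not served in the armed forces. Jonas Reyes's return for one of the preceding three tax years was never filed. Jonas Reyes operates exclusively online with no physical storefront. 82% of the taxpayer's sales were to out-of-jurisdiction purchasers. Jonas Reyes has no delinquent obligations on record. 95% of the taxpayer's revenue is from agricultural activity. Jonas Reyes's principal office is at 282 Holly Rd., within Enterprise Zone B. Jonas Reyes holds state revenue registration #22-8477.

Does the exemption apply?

(a) returns current — not satisfied.
(i) has storefront — not met.
(ii) state-registered — satisfied.
(b) = F OR T = true.
(1): F AND T → false.
(a) in enterprise zone — satisfied.
(i) veteran — not satisfied.
(ii) ≤ 8 employees — not satisfied.
(b): F OR F → false.
(2) = T AND F = false.
(a) not (Schedule C activity) — not met.
(b) ≥50% agricultural — met.
So (3) is not satisfied (F AND T).
Overall = F OR F OR F = false.

No — not exempt.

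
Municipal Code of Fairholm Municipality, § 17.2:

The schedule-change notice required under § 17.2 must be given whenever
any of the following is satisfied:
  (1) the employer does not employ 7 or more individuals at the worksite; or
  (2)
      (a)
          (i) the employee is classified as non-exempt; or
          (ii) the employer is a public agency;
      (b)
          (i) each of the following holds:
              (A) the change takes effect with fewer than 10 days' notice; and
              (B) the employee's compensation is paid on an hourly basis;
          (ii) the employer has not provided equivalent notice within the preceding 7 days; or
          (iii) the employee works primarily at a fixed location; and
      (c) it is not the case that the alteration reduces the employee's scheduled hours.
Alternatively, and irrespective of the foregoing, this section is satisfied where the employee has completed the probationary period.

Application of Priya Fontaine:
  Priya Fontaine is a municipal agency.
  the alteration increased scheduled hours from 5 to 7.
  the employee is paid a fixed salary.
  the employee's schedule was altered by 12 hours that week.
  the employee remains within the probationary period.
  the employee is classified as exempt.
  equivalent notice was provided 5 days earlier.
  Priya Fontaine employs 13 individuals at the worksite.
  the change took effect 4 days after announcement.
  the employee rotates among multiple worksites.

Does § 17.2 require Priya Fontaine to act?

No — not required.

(1) not (≥ 7 at site) — not met.
(i) non-exempt — not met.
(ii) public agency — holds.
(a): F OR T → true.
(A) < 10 days' notice — met.
(B) hourly-paid — not satisfied.
So (i) is not satisfied (T AND F).
(ii) no recent notice — not satisfied.
(iii) fixed location — not met.
(b) = F OR F OR F = false.
(c) not (hours reduced) — holds.
So (2) is not satisfied (T AND F AND T).
Overall: F OR F → false.
Exception (past probation) — not satisfied.
Result: main false OR exception false → false.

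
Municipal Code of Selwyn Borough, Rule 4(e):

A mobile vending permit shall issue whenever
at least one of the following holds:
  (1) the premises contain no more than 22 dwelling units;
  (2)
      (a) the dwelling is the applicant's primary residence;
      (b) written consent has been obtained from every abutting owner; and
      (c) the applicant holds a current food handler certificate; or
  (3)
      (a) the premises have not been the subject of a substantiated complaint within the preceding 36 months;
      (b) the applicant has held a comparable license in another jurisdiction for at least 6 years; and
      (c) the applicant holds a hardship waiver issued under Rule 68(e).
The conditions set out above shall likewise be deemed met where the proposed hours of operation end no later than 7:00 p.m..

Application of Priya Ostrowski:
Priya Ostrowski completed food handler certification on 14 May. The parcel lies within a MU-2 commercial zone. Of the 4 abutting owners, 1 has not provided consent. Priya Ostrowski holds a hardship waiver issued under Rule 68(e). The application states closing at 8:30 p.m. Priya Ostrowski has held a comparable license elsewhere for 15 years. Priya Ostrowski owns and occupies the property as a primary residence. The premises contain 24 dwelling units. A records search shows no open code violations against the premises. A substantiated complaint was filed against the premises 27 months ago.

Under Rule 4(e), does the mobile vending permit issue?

(1) ≤ 22 units — not met.
(a) primary residence — met.
(b) all abutters consent — fails.
(c) food handler cert. — met.
(2) = T AND F AND T = false.
(a) no complaint in 36 mo. — not met.
(b) prior license ≥ 6 yr — satisfied.
(c) hardship waiver — satisfied.
(3) = F AND T AND T = false.
Overall: F OR F OR F → false.
Exception (closes by 7 p.m.) — not satisfied.
Result: main false OR exception false → false.

No — denied.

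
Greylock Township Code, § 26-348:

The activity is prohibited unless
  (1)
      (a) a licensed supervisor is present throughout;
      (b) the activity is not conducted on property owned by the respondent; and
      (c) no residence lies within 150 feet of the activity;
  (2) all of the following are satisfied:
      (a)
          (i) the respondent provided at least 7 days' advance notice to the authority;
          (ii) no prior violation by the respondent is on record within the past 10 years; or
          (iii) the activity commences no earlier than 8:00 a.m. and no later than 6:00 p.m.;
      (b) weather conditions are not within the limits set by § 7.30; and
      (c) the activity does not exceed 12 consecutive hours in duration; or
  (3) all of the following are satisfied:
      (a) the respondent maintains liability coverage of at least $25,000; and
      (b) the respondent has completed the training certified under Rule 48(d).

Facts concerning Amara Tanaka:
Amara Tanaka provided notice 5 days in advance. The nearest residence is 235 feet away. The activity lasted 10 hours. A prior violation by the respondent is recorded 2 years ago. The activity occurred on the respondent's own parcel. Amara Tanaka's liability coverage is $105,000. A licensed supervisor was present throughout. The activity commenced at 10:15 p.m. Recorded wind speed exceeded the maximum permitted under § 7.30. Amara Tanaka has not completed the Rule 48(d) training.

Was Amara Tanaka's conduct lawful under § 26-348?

No — unlawful.

(a) supervisor present — met.
(b) not (own property) — not met.
(c) no residence in 150 ft — met.
(1): T AND F AND T → false.
(i) ≥7 days' notice — not met.
(ii) no prior violation — not satisfied.
(iii) start within hours — not met.
So (a) is not satisfied (F OR F OR F).
(b) not (weather ok) — satisfied.
(c) ≤ 12 hrs duration — holds.
So (2) is not satisfied (F AND T AND T).
(a) coverage ≥ $25,000 — holds.
(b) training certified — not satisfied.
(3) = T AND F = false.
Overall: F OR F OR F → false.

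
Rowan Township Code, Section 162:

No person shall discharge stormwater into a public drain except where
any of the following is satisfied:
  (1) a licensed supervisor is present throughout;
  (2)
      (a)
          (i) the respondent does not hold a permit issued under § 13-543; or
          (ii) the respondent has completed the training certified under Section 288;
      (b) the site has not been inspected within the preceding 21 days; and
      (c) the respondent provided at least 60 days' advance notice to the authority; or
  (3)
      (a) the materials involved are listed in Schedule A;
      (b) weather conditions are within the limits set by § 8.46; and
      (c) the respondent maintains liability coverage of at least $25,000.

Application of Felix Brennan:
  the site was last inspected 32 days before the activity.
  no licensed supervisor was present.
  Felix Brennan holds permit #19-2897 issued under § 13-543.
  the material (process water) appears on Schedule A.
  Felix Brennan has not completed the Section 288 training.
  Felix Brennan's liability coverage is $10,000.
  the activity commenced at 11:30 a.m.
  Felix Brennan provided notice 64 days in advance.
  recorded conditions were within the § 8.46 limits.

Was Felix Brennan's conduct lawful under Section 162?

(1) supervisor present — not met.
(i) not (holds permit) — not met.
(ii) training certified — not met.
(a) = F OR F = false.
(b) not (site inspected) — met.
(c) ≥60 days' notice — holds.
(2) = F AND T AND T = false.
(a) Schedule A material — holds.
(b) weather ok — satisfied.
(c) coverage ≥ $25,000 — not met.
(3) = T AND T AND F = false.
So Overall is not satisfied (F OR F OR F).

No — unlawful.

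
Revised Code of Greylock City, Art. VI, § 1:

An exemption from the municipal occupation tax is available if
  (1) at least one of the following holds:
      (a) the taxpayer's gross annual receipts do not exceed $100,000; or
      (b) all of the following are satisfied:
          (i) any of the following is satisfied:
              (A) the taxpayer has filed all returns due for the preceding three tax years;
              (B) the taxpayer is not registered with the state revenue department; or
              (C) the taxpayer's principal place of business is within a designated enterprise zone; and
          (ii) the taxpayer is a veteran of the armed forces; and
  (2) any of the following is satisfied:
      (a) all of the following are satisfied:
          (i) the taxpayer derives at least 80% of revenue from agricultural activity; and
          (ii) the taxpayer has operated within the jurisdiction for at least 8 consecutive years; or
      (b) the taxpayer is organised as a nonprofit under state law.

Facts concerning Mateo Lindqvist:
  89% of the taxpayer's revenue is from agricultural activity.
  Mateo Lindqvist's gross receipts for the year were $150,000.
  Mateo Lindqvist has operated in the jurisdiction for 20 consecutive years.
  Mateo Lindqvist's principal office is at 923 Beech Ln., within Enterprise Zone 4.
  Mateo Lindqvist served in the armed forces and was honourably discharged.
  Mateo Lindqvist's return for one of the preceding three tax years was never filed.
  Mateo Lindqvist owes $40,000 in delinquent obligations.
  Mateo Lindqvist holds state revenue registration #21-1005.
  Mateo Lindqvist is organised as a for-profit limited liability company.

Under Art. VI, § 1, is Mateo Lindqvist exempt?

Yes — exempt.

(a) receipts ≤ $100,000 — not satisfied.
(A) returns current — not met.
(B) not (state-registered) — not met.
(C) in enterprise zone — satisfied.
So (i) is satisfied (F OR F OR T).
(ii) veteran — met.
(b): T AND T → true.
So (1) is satisfied (F OR T).
(i) ≥80% agricultural — holds.
(ii) ≥ 8 yrs in jurisdiction — satisfied.
So (a) is satisfied (T AND T).
(b) nonprofit — not satisfied.
(2) = T OR F = true.
Overall = T AND T = true.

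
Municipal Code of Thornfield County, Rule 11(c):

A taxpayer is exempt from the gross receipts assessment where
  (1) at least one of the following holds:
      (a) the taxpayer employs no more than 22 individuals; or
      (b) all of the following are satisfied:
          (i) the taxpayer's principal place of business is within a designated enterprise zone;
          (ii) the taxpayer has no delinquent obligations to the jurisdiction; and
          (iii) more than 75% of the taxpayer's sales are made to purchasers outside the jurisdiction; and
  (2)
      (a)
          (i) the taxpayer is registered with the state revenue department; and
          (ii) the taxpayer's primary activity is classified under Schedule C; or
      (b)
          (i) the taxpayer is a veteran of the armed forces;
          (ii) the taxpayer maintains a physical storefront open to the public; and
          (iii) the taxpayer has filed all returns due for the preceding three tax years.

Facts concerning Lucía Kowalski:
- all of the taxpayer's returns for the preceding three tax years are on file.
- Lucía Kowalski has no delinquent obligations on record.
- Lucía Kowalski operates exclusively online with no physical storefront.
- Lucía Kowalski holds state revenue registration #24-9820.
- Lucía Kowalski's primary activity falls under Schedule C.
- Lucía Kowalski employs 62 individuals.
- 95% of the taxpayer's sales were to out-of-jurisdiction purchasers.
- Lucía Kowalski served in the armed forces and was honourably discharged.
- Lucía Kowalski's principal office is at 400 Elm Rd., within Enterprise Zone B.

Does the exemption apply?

(a) ≤ 22 employees — not met.
(i) in enterprise zone — satisfied.
(ii) no delinquency — satisfied.
(iii) >75% out-of-jur. sales — satisfied.
(b): T AND T AND T → true.
So (1) is satisfied (F OR T).
(i) state-registered — holds.
(ii) Schedule C activity — met.
So (a) is satisfied (T AND T).
(i) veteran — holds.
(ii) has storefront — not met.
(iii) returns current — met.
(b): T AND F AND T → false.
(2) = T OR F = true.
Overall: T AND T → true.

Yes — exempt.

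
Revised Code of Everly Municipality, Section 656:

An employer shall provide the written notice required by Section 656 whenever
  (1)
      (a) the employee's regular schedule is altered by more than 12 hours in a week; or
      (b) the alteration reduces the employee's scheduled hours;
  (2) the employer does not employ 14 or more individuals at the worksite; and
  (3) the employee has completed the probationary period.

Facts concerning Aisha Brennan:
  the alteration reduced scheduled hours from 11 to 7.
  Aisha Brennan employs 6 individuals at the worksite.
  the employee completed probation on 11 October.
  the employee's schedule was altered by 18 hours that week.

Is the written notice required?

Yes — required.

(a) schedule shift > 12h — satisfied.
(b) hours reduced — holds.
(1) = T OR T = true.
(2) not (≥ 14 at site) — met.
(3) past probation — met.
Overall: T AND T AND T → true.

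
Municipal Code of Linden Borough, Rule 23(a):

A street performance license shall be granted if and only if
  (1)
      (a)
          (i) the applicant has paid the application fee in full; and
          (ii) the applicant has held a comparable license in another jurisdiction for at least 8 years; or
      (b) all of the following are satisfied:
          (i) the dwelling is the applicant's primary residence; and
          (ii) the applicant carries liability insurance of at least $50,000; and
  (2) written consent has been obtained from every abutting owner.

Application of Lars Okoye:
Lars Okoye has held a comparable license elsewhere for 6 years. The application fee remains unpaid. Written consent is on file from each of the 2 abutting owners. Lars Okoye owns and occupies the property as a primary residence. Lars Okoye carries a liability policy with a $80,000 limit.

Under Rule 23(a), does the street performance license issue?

Yes — granted.

(i) fee paid — not met.
(ii) prior license ≥ 8 yr — not satisfied.
So (a) is not satisfied (F AND F).
(i) primary residence — holds.
(ii) insurance ≥ $50,000 — met.
(b) = T AND T = true.
(1): F OR T → true.
(2) all abutters consent — met.
So Overall is satisfied (T AND T).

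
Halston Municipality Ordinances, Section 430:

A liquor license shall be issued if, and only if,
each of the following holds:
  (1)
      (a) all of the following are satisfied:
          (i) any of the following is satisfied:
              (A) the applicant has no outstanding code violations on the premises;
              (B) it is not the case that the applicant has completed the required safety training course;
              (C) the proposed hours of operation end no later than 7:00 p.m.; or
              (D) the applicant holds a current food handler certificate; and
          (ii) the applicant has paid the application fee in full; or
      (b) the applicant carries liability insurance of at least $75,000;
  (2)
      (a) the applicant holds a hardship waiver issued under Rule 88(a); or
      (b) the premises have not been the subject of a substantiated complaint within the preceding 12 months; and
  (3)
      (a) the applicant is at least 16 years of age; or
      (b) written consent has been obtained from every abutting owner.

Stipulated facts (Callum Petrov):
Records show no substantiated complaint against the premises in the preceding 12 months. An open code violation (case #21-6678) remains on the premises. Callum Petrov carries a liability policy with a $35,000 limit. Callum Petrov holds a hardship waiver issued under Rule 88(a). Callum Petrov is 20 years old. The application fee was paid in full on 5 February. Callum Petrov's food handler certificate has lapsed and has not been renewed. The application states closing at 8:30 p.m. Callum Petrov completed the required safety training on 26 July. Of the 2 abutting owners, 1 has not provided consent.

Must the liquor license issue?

(A) no code violations — fails.
(B) not (safety training) — not satisfied.
(C) closes by 7 p.m. — not met.
(D) food handler cert. — fails.
So (i) is not satisfied (F OR F OR F OR F).
(ii) fee paid — satisfied.
(a): F AND T → false.
(b) insurance ≥ $75,000 — fails.
So (1) is not satisfied (F OR F).
(a) hardship waiver — holds.
(b) no complaint in 12 mo. — holds.
(2) = T OR T = true.
(a) age ≥ 16 — holds.
(b) all abutters consent — not met.
So (3) is satisfied (T OR F).
So Overall is not satisfied (F AND T AND T).

No — denied.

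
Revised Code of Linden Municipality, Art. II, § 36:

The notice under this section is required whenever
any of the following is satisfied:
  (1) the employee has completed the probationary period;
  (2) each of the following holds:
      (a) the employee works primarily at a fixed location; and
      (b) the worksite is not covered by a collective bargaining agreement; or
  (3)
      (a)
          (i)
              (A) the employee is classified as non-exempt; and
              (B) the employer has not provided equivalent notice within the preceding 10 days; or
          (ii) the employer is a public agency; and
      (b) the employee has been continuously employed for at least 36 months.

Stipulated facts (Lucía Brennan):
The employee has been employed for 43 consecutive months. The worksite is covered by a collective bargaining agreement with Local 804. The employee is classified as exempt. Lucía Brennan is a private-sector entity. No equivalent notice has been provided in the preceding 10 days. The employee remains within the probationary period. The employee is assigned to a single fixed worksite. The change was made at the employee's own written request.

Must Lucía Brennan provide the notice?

(1) past probation — fails.
(a) fixed location — met.
(b) no CBA — not met.
(2): T AND F → false.
(A) non-exempt — not satisfied.
(B) no recent notice — satisfied.
(i) = F AND T = false.
(ii) public agency — not met.
(a): F OR F → false.
(b) tenure ≥ 36 mo. — holds.
(3): F AND T → false.
Overall = F OR F OR F = false.

No — not required.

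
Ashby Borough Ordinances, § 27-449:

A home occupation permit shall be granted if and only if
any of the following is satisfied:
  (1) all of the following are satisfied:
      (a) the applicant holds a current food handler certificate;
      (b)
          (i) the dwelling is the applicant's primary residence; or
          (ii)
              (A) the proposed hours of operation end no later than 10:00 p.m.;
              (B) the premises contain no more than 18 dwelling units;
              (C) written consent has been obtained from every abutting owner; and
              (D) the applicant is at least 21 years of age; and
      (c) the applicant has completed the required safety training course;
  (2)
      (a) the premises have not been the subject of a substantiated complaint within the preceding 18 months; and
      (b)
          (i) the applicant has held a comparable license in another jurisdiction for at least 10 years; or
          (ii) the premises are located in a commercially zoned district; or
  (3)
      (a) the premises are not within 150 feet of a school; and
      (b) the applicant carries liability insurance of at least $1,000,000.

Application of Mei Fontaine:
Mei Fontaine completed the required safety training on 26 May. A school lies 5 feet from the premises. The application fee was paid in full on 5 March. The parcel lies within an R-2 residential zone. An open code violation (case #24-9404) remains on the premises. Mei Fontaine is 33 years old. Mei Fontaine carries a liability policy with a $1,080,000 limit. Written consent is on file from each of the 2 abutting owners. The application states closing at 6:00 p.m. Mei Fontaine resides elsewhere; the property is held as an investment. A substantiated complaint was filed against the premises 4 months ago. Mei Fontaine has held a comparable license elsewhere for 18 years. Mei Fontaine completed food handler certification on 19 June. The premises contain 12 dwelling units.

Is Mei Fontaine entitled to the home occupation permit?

Yes — granted.

(a) food handler cert. — met.
(i) primary residence — fails.
(A) closes by 10 p.m. — satisfied.
(B) ≤ 18 units — holds.
(C) all abutters consent — holds.
(D) age ≥ 21 — satisfied.
(ii): T AND T AND T AND T → true.
So (b) is satisfied (F OR T).
(c) safety training — met.
So (1) is satisfied (T AND T AND T).
(a) no complaint in 18 mo. — not satisfied.
(i) prior license ≥ 10 yr — satisfied.
(ii) commercially zoned — fails.
So (b) is satisfied (T OR F).
(2): F AND T → false.
(a) ≥150 ft from school — fails.
(b) insurance ≥ $1,000,000 — holds.
So (3) is not satisfied (F AND T).
So Overall is satisfied (T OR F OR F).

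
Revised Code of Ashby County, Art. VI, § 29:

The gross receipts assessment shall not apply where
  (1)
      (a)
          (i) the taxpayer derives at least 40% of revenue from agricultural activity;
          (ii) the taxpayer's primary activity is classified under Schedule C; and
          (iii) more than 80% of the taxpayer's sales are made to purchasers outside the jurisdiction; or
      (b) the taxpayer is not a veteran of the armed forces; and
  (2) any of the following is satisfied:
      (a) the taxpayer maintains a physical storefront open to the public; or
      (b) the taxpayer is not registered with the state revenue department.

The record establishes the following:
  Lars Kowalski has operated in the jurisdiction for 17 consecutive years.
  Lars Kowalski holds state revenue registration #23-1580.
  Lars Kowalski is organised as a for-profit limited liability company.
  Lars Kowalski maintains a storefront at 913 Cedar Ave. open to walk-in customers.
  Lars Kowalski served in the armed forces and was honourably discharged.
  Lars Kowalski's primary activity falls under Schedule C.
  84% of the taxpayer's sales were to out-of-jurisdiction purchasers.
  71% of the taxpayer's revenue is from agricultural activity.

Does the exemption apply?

(i) ≥40% agricultural — holds.
(ii) Schedule C activity — satisfied.
(iii) >80% out-of-jur. sales — met.
So (a) is satisfied (T AND T AND T).
(b) not (veteran) — not met.
So (1) is satisfied (T OR F).
(a) has storefront — holds.
(b) not (state-registered) — not met.
(2) = T OR F = true.
So Overall is satisfied (T AND T).

Yes — exempt.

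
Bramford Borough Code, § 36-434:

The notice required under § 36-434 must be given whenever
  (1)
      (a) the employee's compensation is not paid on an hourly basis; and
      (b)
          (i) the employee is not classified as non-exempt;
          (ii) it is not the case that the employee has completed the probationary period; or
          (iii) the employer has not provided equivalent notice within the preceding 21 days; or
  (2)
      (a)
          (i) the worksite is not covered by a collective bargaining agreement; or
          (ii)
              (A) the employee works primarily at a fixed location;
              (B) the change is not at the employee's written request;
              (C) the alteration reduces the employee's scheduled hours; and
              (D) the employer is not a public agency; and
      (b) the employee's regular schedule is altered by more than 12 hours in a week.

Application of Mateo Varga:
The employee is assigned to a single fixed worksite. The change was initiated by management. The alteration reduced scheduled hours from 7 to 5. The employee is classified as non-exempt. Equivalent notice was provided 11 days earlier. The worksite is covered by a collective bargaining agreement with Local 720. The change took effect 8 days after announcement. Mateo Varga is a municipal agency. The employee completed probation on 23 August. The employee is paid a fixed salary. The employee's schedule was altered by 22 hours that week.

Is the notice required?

(a) not (hourly-paid) — satisfied.
(i) not (non-exempt) — not satisfied.
(ii) not (past probation) — fails.
(iii) no recent notice — not met.
(b): F OR F OR F → false.
So (1) is not satisfied (T AND F).
(i) no CBA — fails.
(A) fixed location — met.
(B) not employee-requested — satisfied.
(C) hours reduced — met.
(D) not (public agency) — not met.
So (ii) is not satisfied (T AND T AND T AND F).
(a): F OR F → false.
(b) schedule shift > 12h — met.
So (2) is not satisfied (F AND T).
Overall: F OR F → false.

No — not required.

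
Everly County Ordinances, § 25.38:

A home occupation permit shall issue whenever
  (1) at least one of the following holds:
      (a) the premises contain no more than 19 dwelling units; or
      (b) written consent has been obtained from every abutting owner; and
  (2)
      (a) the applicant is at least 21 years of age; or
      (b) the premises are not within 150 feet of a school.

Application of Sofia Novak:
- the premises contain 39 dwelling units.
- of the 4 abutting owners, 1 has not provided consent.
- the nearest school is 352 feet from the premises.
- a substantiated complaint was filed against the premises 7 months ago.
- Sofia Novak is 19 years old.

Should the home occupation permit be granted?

(a) ≤ 19 units — fails.
(b) all abutters consent — not satisfied.
(1): F OR F → false.
(a) age ≥ 21 — fails.
(b) ≥150 ft from school — satisfied.
(2): F OR T → true.
So Overall is not satisfied (F AND T).

No — denied.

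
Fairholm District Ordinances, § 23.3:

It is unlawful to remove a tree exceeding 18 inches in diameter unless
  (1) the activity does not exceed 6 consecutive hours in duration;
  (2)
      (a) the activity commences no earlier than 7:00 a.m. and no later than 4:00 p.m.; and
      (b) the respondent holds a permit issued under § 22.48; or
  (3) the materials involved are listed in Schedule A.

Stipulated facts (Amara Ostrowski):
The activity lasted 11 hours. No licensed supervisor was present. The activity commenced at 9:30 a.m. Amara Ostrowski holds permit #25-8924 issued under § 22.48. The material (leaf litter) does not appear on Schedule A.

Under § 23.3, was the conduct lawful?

(1) ≤ 6 hrs duration — not met.
(a) start within hours — met.
(b) holds permit — holds.
(2): T AND T → true.
(3) Schedule A material — not satisfied.
Overall: F OR T OR F → true.

Yes — lawful.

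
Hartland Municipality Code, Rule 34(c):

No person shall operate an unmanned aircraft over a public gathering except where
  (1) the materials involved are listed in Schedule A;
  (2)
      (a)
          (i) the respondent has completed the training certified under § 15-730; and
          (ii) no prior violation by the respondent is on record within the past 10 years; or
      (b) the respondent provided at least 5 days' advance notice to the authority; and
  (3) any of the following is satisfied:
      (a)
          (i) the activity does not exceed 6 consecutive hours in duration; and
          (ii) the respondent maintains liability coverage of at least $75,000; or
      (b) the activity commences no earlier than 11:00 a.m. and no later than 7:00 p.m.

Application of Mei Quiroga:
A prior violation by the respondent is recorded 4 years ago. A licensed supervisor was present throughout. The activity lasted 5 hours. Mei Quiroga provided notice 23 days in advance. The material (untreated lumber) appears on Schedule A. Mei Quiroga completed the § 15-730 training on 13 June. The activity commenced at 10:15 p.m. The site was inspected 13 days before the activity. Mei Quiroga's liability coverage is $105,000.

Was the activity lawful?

Yes — lawful.

(1) Schedule A material — holds.
(i) training certified — holds.
(ii) no prior violation — not met.
(a) = T AND F = false.
(b) ≥5 days' notice — holds.
(2) = F OR T = true.
(i) ≤ 6 hrs duration — holds.
(ii) coverage ≥ $75,000 — satisfied.
So (a) is satisfied (T AND T).
(b) start within hours — not met.
So (3) is satisfied (T OR F).
So Overall is satisfied (T AND T AND T).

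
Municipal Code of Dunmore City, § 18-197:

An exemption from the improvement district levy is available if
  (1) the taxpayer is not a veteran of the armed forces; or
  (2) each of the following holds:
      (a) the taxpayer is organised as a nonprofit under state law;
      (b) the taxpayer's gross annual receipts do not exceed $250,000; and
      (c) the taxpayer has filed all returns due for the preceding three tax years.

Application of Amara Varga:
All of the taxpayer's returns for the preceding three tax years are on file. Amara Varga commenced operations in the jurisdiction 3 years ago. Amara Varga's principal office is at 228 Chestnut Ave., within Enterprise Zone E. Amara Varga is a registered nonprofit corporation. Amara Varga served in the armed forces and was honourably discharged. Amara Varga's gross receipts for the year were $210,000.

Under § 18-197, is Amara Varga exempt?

(1) not (veteran) — not met.
(a) nonprofit — met.
(b) receipts ≤ $250,000 — holds.
(c) returns current — holds.
So (2) is satisfied (T AND T AND T).
Overall = F OR T = true.

Yes — exempt.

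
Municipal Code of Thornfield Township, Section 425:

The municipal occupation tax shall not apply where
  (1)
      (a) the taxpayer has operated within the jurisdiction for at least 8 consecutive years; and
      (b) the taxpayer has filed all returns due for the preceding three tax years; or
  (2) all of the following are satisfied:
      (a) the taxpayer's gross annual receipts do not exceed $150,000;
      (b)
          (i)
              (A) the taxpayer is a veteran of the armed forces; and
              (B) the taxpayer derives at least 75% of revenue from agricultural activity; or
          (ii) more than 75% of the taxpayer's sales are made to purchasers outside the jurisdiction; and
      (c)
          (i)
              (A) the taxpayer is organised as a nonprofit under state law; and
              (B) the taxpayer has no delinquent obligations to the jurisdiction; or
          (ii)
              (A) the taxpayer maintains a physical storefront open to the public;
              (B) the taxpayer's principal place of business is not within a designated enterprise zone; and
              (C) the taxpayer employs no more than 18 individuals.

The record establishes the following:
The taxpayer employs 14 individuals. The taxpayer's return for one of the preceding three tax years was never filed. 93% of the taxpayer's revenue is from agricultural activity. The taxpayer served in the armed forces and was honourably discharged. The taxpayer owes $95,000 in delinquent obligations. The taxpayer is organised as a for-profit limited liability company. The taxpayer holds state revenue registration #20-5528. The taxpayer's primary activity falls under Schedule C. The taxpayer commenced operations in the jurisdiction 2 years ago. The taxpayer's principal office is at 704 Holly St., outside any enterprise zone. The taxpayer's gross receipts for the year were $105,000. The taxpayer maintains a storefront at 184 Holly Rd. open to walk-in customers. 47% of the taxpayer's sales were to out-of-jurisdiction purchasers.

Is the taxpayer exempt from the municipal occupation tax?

(a) ≥ 8 yrs in jurisdiction — fails.
(b) returns current — not satisfied.
(1): F AND F → false.
(a) receipts ≤ $150,000 — met.
(A) veteran — holds.
(B) ≥75% agricultural — met.
(i) = T AND T = true.
(ii) >75% out-of-jur. sales — not satisfied.
(b) = T OR F = true.
(A) nonprofit — fails.
(B) no delinquency — fails.
(i) = F AND F = false.
(A) has storefront — holds.
(B) not (in enterprise zone) — satisfied.
(C) ≤ 18 employees — met.
So (ii) is satisfied (T AND T AND T).
(c): F OR T → true.
(2) = T AND T AND T = true.
Overall = F OR T = true.

Yes — exempt.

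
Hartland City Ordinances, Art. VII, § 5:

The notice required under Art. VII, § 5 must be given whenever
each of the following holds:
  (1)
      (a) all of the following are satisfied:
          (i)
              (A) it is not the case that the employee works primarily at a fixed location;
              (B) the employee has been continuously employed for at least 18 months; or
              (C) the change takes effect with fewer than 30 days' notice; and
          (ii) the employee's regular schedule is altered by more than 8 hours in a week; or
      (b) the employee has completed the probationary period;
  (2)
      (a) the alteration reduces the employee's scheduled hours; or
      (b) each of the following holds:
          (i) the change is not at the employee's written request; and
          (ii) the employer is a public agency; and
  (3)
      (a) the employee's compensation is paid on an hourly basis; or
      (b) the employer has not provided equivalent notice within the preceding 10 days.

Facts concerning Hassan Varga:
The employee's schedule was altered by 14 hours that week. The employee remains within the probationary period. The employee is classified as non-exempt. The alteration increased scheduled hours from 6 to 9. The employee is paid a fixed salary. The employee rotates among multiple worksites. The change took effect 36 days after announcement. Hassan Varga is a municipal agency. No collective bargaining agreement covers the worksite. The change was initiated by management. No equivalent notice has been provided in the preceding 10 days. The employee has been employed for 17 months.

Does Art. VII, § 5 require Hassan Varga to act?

Yes — required.

(A) not (fixed location) — holds.
(B) tenure ≥ 18 mo. — not met.
(C) < 30 days' notice — not satisfied.
(i): T OR F OR F → true.
(ii) schedule shift > 8h — satisfied.
So (a) is satisfied (T AND T).
(b) past probation — not satisfied.
So (1) is satisfied (T OR F).
(a) hours reduced — not satisfied.
(i) not employee-requested — holds.
(ii) public agency — holds.
So (b) is satisfied (T AND T).
(2): F OR T → true.
(a) hourly-paid — not satisfied.
(b) no recent notice — holds.
So (3) is satisfied (F OR T).
Overall: T AND T AND T → true.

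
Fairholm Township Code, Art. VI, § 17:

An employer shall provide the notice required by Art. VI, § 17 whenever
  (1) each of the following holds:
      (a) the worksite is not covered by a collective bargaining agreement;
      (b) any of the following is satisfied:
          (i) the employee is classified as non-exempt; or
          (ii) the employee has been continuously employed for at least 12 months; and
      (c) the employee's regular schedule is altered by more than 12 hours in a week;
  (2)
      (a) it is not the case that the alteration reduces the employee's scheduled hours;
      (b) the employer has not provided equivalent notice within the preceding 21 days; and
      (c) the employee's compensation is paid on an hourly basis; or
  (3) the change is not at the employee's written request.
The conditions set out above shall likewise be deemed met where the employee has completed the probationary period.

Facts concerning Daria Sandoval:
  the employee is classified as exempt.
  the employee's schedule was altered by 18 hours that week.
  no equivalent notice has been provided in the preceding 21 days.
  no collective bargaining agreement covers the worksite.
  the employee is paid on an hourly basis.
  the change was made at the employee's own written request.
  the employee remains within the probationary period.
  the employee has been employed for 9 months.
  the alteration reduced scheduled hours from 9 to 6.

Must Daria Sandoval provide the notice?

No — not required.

(a) no CBA — holds.
(i) non-exempt — fails.
(ii) tenure ≥ 12 mo. — not met.
(b): F OR F → false.
(c) schedule shift > 12h — met.
So (1) is not satisfied (T AND F AND T).
(a) not (hours reduced) — not satisfied.
(b) no recent notice — holds.
(c) hourly-paid — holds.
(2) = F AND T AND T = false.
(3) not employee-requested — not met.
Overall = F OR F OR F = false.
Exception (past probation) — not satisfied.
Result: main false OR exception false → false.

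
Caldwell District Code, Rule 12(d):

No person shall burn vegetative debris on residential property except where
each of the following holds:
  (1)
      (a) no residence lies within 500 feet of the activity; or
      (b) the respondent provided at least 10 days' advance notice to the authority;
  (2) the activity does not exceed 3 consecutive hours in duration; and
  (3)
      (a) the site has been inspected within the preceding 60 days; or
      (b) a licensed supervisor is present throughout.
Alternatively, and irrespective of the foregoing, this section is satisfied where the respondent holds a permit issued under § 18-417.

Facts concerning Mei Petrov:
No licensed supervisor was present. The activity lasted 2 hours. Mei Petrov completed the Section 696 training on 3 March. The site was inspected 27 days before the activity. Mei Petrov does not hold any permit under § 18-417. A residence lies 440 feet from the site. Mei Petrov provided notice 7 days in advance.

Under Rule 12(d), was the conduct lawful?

(a) no residence in 500 ft — fails.
(b) ≥10 days' notice — fails.
(1) = F OR F = false.
(2) ≤ 3 hrs duration — holds.
(a) site inspected — satisfied.
(b) supervisor present — not met.
So (3) is satisfied (T OR F).
Overall = F AND T AND T = false.
Exception (holds permit) — not satisfied.
Result: main false OR exception false → false.

No — unlawful.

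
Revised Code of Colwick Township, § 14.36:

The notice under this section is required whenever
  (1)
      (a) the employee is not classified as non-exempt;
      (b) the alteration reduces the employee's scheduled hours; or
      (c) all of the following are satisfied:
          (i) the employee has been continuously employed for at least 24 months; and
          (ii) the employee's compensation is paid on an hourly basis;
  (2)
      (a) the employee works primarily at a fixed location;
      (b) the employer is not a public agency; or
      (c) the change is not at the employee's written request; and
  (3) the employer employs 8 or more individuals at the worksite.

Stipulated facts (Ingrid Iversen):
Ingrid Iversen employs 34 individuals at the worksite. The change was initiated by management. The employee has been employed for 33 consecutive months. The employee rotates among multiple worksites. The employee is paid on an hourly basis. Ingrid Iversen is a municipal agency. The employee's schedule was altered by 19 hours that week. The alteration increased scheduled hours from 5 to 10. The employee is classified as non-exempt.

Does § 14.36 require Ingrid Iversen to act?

Yes — required.

(a) not (non-exempt) — not met.
(b) hours reduced — not met.
(i) tenure ≥ 24 mo. — satisfied.
(ii) hourly-paid — satisfied.
(c) = T AND T = true.
(1) = F OR F OR T = true.
(a) fixed location — not satisfied.
(b) not (public agency) — not met.
(c) not employee-requested — met.
So (2) is satisfied (F OR F OR T).
(3) ≥ 8 at site — holds.
Overall = T AND T AND T = true.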